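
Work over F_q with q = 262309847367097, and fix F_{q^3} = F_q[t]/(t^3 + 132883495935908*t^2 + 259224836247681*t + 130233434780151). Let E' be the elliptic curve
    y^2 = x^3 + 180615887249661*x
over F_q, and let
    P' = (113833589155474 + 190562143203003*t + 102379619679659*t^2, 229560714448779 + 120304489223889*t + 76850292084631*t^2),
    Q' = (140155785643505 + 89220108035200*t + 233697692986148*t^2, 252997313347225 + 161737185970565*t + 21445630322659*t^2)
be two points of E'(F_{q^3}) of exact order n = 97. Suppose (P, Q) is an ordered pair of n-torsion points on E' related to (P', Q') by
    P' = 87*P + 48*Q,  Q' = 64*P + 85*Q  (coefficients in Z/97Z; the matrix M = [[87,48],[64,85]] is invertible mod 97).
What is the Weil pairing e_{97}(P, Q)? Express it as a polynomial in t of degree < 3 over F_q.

Alternating bilinearity on E[97] (values in mu_{97} in F_{262309847367097^3}) gives e(P',Q') = e(P,Q)^det(M).
Inverting 55 mod 97: 30. Thus e_{97}(P,Q) = e(P',Q')^{30}.
Double-and-add over 1100001: 7-1 doublings, 3-1 additions; each step l_{T,T}/v_{2T} or l_{T,P'}/v at Q'+S for random S.
So e_{97}(P',Q') = 180605174470692 + 243737131872096*t + 63644966117386*t^2.
e_{97}(P,Q) = (180605174470692 + 243737131872096*t + 63644966117386*t^2)^{30} = 99208771222708 + 61312967385088*t + 259564389671833*t^2.

99208771222708 + 61312967385088*t + 259564389671833*t^2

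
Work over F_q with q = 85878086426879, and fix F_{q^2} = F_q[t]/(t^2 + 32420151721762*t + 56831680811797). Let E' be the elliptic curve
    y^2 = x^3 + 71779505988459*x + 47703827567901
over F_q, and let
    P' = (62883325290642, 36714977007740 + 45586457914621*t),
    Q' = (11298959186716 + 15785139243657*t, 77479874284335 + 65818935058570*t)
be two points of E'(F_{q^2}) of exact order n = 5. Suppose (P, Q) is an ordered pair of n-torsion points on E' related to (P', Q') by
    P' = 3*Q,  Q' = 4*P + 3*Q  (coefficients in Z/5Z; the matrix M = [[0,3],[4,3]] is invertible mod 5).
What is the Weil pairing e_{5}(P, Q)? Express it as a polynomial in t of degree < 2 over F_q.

8194193672317 + 80951345708572*t

Alternating bilinearity on E[5] (values in mu_{5} in F_{85878086426879^2}) gives e(P',Q') = e(P,Q)^det(M).
Hence e(P,Q) = e(P',Q')^{2} where 2 = 3^{-1} mod 5.
n = 5 = (101)_2 (3 bits, wt 2); accumulate f_{5,P'}(Q'+S)/f_{5,P'}(S) along the 2-step ladder.
f_P(D_Q)/f_Q(D_P) = 66550012230519 + 39235443240432*t.
Finally e_{5}(P,Q) = 8194193672317 + 80951345708572*t.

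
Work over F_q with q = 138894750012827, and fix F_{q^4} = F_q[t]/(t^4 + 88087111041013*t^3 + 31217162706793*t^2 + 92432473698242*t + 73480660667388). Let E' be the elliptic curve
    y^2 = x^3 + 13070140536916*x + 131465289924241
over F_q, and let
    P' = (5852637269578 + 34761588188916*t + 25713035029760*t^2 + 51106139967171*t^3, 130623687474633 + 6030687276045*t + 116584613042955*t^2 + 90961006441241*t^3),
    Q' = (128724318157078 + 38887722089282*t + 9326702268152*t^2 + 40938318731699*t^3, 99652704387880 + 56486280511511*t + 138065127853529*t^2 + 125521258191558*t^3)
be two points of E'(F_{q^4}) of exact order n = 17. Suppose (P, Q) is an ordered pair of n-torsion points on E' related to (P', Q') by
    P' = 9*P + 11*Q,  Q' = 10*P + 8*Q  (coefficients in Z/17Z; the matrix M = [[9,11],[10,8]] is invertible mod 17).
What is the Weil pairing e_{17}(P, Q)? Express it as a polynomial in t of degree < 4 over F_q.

Under M = [[9,11],[10,8]] in GL_2(Z/17), e_{17}(P',Q') = e_{17}(P,Q)^(9*8-11*10 mod 17).
Hence e(P,Q) = e(P',Q')^{4} where 4 = 13^{-1} mod 17.
5-bit Miller (10001) on E'/F_{138894750012827} with a'=13070140536916, b'=131465289924241: accumulate tangent/chord ratios at Q'+S and P'+S'.
e_{17}(P',Q') = 4914729164479 + 48809740304607*t + 68711508556105*t^2 + 106901435636154*t^3.
Finally e_{17}(P,Q) = 83116408758353 + 74552627969393*t + 117768418789952*t^2 + 38585642291112*t^3.

83116408758353 + 74552627969393*t + 117768418789952*t^2 + 38585642291112*t^3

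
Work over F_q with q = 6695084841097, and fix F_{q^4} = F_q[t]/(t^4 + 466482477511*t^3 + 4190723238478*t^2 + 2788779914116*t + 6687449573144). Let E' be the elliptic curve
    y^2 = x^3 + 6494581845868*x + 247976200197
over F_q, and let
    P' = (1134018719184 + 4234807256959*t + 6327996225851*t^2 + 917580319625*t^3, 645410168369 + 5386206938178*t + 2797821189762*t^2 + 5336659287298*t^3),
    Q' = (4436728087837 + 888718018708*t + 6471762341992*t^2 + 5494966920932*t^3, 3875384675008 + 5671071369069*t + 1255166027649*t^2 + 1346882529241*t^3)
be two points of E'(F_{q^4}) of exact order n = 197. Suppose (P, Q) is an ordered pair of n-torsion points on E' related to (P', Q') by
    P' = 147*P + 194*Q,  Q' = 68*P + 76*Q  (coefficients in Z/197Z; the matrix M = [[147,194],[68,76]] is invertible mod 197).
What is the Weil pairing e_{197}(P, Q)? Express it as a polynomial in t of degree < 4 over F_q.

The 197-Weil pairing on E[197] over F_{6695084841097} is alternating-bilinear: e_{197}(P',Q') = e_{197}(P,Q)^det(M).
Inverting 147 mod 197: 130. Thus e_{197}(P,Q) = e(P',Q')^{130}.
Run Miller on y^2=x^3+6494581845868*x+247976200197 over F_{6695084841097}: ladder 11000101 (8 bits); e = f_P(D_Q)/f_Q(D_P).
e_{197}(P',Q') = 174469714892 + 3579442784669*t + 3296371824390*t^2 + 6359108679191*t^3.
(174469714892 + 3579442784669*t + 3296371824390*t^2 + 6359108679191*t^3)^{130} mod (6695084841097,f) = 2945296277255 + 3449047984620*t + 3712895825221*t^2 + 6689098141902*t^3.

2945296277255 + 3449047984620*t + 3712895825221*t^2 + 6689098141902*t^3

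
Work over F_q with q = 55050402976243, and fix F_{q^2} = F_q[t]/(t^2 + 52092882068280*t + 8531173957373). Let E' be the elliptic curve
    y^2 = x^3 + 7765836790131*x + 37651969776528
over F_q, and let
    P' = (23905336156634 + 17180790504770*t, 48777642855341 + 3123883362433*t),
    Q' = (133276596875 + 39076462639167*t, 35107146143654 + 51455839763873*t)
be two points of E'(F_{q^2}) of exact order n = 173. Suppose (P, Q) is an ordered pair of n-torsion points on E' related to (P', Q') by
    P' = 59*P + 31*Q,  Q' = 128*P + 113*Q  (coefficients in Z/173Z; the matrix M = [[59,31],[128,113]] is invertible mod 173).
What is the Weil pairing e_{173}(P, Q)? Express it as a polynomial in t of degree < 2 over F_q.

28176241306035 + 5847165079275*t

e_{173}(aP+bQ,cP+dQ) = e_{173}(P,Q)^(ad-bc); with (a,b,c,d)=(59,31,128,113) this gives the det-173 law.
Hence e(P,Q) = e(P',Q')^{5} where 5 = 104^{-1} mod 173.
8-bit Miller (10101101) on E'/F_{55050402976243} with a'=7765836790131, b'=37651969776528: accumulate tangent/chord ratios at Q'+S and P'+S'.
e_{173}(P',Q') = 44619243099869 + 44525848481923*t.
Thus e_{173}(P,Q) = 28176241306035 + 5847165079275*t.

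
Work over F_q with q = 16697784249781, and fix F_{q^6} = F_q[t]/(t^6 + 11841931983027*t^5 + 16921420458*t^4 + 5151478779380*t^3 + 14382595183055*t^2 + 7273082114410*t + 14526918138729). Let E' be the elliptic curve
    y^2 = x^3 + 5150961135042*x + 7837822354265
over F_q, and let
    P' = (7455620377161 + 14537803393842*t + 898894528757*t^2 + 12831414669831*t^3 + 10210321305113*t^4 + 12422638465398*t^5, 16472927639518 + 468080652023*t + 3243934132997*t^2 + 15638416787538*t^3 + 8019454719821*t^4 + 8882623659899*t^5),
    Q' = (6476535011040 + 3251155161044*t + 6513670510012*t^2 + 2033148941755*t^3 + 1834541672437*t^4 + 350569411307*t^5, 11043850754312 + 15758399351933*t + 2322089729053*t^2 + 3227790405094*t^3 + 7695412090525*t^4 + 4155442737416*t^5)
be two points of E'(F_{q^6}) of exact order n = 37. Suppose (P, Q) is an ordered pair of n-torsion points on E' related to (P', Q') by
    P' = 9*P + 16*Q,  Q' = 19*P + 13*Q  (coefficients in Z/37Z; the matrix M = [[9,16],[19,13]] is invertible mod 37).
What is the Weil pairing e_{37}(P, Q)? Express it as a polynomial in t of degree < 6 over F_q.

e_{37} is bilinear + alternating on E[37], so e_{37}(9*P + 16*Q, 19*P + 13*Q) = e_{37}(P,Q)^(9*13-16*19).
det M = 9*13 - 16*19 = -187 = 35 (mod 37); 35^{-1} = 18 (mod 37).
6-bit Miller (100101) on E'/F_{16697784249781} with a'=5150961135042, b'=7837822354265: accumulate tangent/chord ratios at Q'+S and P'+S'.
The quotient is 11556314402045 + 11799896013691*t + 8757570974514*t^2 + 8347954703217*t^3 + 1765046024937*t^4 + 3428731798003*t^5.
e_{37}(P,Q) = (11556314402045 + 11799896013691*t + 8757570974514*t^2 + 8347954703217*t^3 + 1765046024937*t^4 + 3428731798003*t^5)^{18} = 410919489174 + 4625452337043*t + 1070474614611*t^2 + 11889902065675*t^3 + 15996291587978*t^4 + 3499185363332*t^5.

410919489174 + 4625452337043*t + 1070474614611*t^2 + 11889902065675*t^3 + 15996291587978*t^4 + 3499185363332*t^5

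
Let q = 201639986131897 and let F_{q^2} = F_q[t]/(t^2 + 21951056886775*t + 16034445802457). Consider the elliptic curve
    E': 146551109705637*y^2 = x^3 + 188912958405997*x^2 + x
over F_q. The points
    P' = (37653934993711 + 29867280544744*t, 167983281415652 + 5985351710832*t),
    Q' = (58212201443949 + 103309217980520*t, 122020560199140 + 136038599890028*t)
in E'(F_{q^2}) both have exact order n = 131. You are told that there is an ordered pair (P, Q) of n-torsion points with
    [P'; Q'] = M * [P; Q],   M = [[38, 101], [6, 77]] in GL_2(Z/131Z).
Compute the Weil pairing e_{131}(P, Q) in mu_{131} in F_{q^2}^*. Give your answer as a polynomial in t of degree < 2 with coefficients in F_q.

187192410510382 + 164074048757462*t

The 131-Weil pairing on E[131] over F_{201639986131897} is alternating-bilinear: e_{131}(P',Q') = e_{131}(P,Q)^det(M).
Inverting 93 mod 131: 31. Thus e_{131}(P,Q) = e(P',Q')^{31}.
Set x_W=99048156394368*u+172171125615892, y_W=99048156394368*v; then E': y_W^2=x_W^3+32681497378314*x_W+163979491308708.
Build f_{131,P'} and f_{131,Q'} via the 8-bit ladder of 131=10000011_2; evaluate at shifted divisors; quotient in F_{201639986131897^2}.
So e_{131}(P',Q') = 70784601551387 + 165653404242813*t.
Thus e_{131}(P,Q) = 187192410510382 + 164074048757462*t.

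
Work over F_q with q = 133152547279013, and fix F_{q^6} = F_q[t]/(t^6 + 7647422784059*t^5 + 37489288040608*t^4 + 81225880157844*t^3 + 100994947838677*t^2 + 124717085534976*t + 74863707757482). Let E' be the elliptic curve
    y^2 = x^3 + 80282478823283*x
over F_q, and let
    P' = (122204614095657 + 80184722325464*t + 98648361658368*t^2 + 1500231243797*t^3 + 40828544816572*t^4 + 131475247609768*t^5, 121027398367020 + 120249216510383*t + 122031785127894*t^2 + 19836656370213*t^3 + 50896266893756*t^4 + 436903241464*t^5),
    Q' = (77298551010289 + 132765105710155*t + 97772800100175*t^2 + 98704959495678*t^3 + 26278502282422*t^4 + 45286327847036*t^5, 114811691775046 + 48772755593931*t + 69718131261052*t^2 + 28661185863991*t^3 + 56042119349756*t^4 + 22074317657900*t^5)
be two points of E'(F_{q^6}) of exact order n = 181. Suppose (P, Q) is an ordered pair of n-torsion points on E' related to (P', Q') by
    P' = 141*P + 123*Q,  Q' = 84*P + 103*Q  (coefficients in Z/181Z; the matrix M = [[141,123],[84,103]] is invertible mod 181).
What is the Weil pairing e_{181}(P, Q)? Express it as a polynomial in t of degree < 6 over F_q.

Since e_{181}(P,P)=e_{181}(Q,Q)=1 and e_{181}(Q,P)=e_{181}(P,Q)^{-1}, expanding e_{181}(141*P + 123*Q,84*P + 103*Q) leaves e(P,Q)^det(M).
det M = 141*103 - 123*84 = 4191 = 28 (mod 181); 28^{-1} = 97 (mod 181).
Build f_{181,P'} and f_{181,Q'} via the 8-bit ladder of 181=10110101_2; evaluate at shifted divisors; quotient in F_{133152547279013^6}.
e_{181}(P',Q') = 69367281198387 + 83557915260722*t + 2403460035238*t^2 + 22227866132559*t^3 + 59704070563140*t^4 + 124605352633116*t^5.
e_{181}(P,Q) = (69367281198387 + 83557915260722*t + 2403460035238*t^2 + 22227866132559*t^3 + 59704070563140*t^4 + 124605352633116*t^5)^{97} = 79956082546616 + 90576047997128*t + 119589850899931*t^2 + 10817268866888*t^3 + 3093294670482*t^4 + 72960614445746*t^5.

79956082546616 + 90576047997128*t + 119589850899931*t^2 + 10817268866888*t^3 + 3093294670482*t^4 + 72960614445746*t^5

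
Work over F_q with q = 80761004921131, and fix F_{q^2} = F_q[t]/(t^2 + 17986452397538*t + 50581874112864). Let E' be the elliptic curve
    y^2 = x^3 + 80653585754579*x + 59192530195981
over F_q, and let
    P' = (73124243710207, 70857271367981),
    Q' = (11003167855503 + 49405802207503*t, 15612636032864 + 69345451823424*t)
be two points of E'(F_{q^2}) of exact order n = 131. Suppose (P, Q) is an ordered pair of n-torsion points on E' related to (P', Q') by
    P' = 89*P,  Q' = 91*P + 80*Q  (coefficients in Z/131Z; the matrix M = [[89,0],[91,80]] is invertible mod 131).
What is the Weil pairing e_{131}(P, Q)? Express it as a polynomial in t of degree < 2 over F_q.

Since e_{131}(P,P)=e_{131}(Q,Q)=1 and e_{131}(Q,P)=e_{131}(P,Q)^{-1}, expanding e_{131}(89*P,91*P + 80*Q) leaves e(P,Q)^det(M).
Hence e(P,Q) = e(P',Q')^{94} where 94 = 46^{-1} mod 131.
Run Miller on y^2=x^3+80653585754579*x+59192530195981 over F_{80761004921131}: ladder 10000011 (8 bits); e = f_P(D_Q)/f_Q(D_P).
f_P(D_Q)/f_Q(D_P) = 21553874092173 + 2828057505956*t.
Finally e_{131}(P,Q) = 22789047166884 + 8780070593705*t.

22789047166884 + 8780070593705*t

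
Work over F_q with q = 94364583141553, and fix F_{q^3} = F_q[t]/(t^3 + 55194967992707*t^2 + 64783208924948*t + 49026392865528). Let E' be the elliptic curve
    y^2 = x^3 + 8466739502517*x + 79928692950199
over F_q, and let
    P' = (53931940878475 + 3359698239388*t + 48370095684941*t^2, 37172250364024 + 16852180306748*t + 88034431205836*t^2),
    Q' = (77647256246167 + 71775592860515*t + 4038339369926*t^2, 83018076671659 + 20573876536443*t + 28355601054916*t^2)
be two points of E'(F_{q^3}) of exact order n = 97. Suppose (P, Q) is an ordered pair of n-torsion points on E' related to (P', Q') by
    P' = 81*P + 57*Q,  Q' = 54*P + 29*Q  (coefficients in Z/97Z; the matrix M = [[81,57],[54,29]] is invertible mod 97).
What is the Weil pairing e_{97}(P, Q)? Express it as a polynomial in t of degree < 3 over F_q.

81596554651028 + 39105072843085*t + 36724791504828*t^2

Since e_{97}(P,P)=e_{97}(Q,Q)=1 and e_{97}(Q,P)=e_{97}(P,Q)^{-1}, expanding e_{97}(81*P + 57*Q,54*P + 29*Q) leaves e(P,Q)^det(M).
det(M) mod 97 = 47; its inverse in (Z/97)^* is 64 (check: 47*64 mod 97 = 1).
n = 97 = (1100001)_2 (7 bits, wt 3); accumulate f_{97,P'}(Q'+S)/f_{97,P'}(S) along the 6-step ladder.
So e_{97}(P',Q') = 31720998107917 + 20425992178573*t + 41507049924880*t^2.
e_{97}(P,Q) = (31720998107917 + 20425992178573*t + 41507049924880*t^2)^{64} = 81596554651028 + 39105072843085*t + 36724791504828*t^2.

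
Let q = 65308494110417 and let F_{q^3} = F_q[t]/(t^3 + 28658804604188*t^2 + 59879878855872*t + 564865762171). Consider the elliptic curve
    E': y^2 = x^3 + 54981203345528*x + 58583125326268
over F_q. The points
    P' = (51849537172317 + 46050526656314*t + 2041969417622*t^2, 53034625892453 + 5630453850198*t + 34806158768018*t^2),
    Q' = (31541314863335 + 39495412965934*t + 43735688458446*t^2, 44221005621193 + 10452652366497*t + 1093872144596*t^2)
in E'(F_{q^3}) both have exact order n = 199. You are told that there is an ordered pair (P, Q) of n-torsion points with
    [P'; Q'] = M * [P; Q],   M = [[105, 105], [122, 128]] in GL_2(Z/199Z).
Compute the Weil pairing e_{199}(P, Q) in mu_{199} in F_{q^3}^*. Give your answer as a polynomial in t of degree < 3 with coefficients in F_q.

Under M = [[105,105],[122,128]] in GL_2(Z/199), e_{199}(P',Q') = e_{199}(P,Q)^(105*128-105*122 mod 199).
Hence e(P,Q) = e(P',Q')^{193} where 193 = 33^{-1} mod 199.
Run Miller on y^2=x^3+54981203345528*x+58583125326268 over F_{65308494110417}: ladder 11000111 (8 bits); e = f_P(D_Q)/f_Q(D_P).
f_P(D_Q)/f_Q(D_P) = 53978458876201 + 63950084366336*t + 56237545554085*t^2.
e_{199}(P,Q) = (53978458876201 + 63950084366336*t + 56237545554085*t^2)^{193} = 59375925248987 + 38809748886446*t + 17534308867712*t^2.

59375925248987 + 38809748886446*t + 17534308867712*t^2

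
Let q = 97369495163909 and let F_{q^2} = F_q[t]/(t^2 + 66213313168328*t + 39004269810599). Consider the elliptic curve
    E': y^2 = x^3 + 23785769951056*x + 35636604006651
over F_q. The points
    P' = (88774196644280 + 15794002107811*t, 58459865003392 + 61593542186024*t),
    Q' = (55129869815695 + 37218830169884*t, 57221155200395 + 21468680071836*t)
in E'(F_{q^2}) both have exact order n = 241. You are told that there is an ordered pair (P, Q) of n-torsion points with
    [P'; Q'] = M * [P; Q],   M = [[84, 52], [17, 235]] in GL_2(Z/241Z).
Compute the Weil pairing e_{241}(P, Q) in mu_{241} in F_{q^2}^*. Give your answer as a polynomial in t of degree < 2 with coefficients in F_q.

83543656046757 + 58000119335752*t

The 241-Weil pairing on E[241] over F_{97369495163909} is alternating-bilinear: e_{241}(P',Q') = e_{241}(P,Q)^det(M).
84*235 - 52*17 = 18856; reduced mod 241: det = 58, inverse 187.
n = 241 = (11110001)_2 (8 bits, wt 5); accumulate f_{241,P'}(Q'+S)/f_{241,P'}(S) along the 7-step ladder.
Result: e(P',Q') = 72285243207771 + 67601599452348*t.
Raise to 187: e(P,Q) = 83543656046757 + 58000119335752*t in mu_{241}.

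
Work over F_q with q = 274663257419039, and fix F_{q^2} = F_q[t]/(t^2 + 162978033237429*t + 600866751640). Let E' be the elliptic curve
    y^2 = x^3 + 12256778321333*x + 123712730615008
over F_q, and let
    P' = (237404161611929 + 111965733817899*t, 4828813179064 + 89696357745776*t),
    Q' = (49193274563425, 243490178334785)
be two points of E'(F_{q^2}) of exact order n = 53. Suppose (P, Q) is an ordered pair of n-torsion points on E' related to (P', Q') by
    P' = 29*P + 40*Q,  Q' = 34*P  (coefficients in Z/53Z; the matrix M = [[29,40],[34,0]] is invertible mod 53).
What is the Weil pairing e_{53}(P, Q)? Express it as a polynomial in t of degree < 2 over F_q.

The 53-Weil pairing on E[53] over F_{274663257419039} is alternating-bilinear: e_{53}(P',Q') = e_{53}(P,Q)^det(M).
So e_{53}(P,Q) = e_{53}(P',Q')^{3}, since 18*3 = 1 mod 53.
6-bit Miller (110101) on E'/F_{274663257419039} with a'=12256778321333, b'=123712730615008: accumulate tangent/chord ratios at Q'+S and P'+S'.
Result: e(P',Q') = 26463465857535 + 106642133474430*t.
Finally e_{53}(P,Q) = 29647079257725 + 49339456569781*t.

29647079257725 + 49339456569781*t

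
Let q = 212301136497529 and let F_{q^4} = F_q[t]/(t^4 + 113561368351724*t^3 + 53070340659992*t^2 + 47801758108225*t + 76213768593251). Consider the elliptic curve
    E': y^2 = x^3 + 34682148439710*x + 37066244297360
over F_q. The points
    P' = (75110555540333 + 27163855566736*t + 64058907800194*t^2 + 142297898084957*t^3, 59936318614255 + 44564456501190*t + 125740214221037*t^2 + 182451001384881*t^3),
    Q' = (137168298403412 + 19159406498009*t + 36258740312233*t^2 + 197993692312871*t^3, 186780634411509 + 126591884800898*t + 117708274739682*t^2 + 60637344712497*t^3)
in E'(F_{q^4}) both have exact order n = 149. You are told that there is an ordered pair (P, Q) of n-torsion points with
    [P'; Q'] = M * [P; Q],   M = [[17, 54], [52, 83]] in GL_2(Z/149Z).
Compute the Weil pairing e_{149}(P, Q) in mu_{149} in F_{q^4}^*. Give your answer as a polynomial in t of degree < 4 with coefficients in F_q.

59848981264381 + 209814782939899*t + 142793260881111*t^2 + 147153239003819*t^3

e_{149}(aP+bQ,cP+dQ) = e_{149}(P,Q)^(ad-bc); with (a,b,c,d)=(17,54,52,83) this gives the det-149 law.
Hence e(P,Q) = e(P',Q')^{141} where 141 = 93^{-1} mod 149.
n = 149 = (10010101)_2 (8 bits, wt 4); accumulate f_{149,P'}(Q'+S)/f_{149,P'}(S) along the 7-step ladder.
e_{149}(P',Q') = 98055697012053 + 187680781105231*t + 58576897634840*t^2 + 81807888642291*t^3.
Hence e(P,Q) = 59848981264381 + 209814782939899*t + 142793260881111*t^2 + 147153239003819*t^3 in F_{212301136497529^4}^*.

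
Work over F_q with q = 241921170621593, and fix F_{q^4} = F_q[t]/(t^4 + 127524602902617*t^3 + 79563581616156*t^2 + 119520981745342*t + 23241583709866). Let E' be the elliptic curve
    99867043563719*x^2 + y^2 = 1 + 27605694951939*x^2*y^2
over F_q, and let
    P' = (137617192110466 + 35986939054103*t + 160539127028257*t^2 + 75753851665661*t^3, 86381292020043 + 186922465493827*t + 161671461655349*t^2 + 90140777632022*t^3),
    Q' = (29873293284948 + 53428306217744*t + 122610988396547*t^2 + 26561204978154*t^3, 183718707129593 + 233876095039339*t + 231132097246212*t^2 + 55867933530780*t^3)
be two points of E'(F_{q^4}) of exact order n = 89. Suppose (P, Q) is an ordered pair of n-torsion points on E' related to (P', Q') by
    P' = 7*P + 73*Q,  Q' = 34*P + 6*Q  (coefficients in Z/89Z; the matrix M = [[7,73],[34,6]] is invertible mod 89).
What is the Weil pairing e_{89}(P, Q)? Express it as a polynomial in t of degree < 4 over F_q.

126380850499795 + 176089734650393*t + 164501507014653*t^2 + 82357273614226*t^3

Under M = [[7,73],[34,6]] in GL_2(Z/89), e_{89}(P',Q') = e_{89}(P,Q)^(7*6-73*34 mod 89).
Inverting 52 mod 89: 12. Thus e_{89}(P,Q) = e(P',Q')^{12}.
Edwards->Montgomery: u=(1+y)/(1-y), v=u/x -> 195893241490338v^2=u^3+214409035963879u^2+u; then x_W=18065337152945u+101885846626474: y^2=x^3+108850184196836*x+67770316718683.
n = 89 = (1011001)_2 (7 bits, wt 4); accumulate f_{89,P'}(Q'+S)/f_{89,P'}(S) along the 6-step ladder.
The quotient is 77330409384137 + 174190006350960*t + 40892474514677*t^2 + 32535307937671*t^3.
Finally e_{89}(P,Q) = 126380850499795 + 176089734650393*t + 164501507014653*t^2 + 82357273614226*t^3.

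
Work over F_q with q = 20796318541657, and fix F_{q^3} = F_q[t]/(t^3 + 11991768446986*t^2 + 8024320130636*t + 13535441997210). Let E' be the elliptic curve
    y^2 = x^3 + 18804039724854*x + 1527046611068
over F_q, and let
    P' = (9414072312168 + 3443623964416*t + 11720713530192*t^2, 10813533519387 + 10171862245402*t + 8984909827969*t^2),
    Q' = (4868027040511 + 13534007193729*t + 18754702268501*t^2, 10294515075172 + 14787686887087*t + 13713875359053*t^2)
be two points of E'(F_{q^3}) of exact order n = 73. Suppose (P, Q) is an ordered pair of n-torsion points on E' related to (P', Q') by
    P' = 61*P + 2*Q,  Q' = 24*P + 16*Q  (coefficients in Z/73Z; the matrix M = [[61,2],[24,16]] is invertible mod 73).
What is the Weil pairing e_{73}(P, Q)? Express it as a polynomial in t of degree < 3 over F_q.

Under M = [[61,2],[24,16]] in GL_2(Z/73), e_{73}(P',Q') = e_{73}(P,Q)^(61*16-2*24 mod 73).
So e_{73}(P,Q) = e_{73}(P',Q')^{66}, since 52*66 = 1 mod 73.
Miller loop for e_{73} over F_{20796318541657^3}: bits of 73 = 1001001; 6 double steps + 2 add steps, l/v at each.
f_P(D_Q)/f_Q(D_P) = 6286902316632 + 6655896898880*t + 6243262488789*t^2.
Hence e(P,Q) = 2237569558458 + 5400376934925*t + 15398930225186*t^2 in F_{20796318541657^3}^*.

2237569558458 + 5400376934925*t + 15398930225186*t^2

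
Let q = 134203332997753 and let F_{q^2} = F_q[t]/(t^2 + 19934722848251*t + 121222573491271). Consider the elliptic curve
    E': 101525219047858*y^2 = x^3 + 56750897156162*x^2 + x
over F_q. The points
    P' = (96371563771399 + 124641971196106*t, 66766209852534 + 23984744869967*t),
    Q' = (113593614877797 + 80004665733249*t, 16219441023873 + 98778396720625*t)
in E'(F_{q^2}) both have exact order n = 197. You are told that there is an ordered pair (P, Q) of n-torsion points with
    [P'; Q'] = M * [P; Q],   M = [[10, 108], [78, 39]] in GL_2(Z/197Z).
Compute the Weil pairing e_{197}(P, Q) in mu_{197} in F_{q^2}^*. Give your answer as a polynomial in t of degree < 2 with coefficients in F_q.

The 197-Weil pairing on E[197] over F_{134203332997753} is alternating-bilinear: e_{197}(P',Q') = e_{197}(P,Q)^det(M).
Inverting 43 mod 197: 55. Thus e_{197}(P,Q) = e(P',Q')^{55}.
Set x_W=51120297855286*u+130027530037500, y_W=51120297855286*v; then E': y_W^2=x_W^3+20414950369053*x_W+63880181163417.
Run Miller on y^2=x^3+20414950369053*x+63880181163417 over F_{134203332997753}: ladder 11000101 (8 bits); e = f_P(D_Q)/f_Q(D_P).
So e_{197}(P',Q') = 425879280141 + 91330995342679*t.
(425879280141 + 91330995342679*t)^{55} mod (134203332997753,f) = 101490825452837 + 40648464891319*t.

101490825452837 + 40648464891319*t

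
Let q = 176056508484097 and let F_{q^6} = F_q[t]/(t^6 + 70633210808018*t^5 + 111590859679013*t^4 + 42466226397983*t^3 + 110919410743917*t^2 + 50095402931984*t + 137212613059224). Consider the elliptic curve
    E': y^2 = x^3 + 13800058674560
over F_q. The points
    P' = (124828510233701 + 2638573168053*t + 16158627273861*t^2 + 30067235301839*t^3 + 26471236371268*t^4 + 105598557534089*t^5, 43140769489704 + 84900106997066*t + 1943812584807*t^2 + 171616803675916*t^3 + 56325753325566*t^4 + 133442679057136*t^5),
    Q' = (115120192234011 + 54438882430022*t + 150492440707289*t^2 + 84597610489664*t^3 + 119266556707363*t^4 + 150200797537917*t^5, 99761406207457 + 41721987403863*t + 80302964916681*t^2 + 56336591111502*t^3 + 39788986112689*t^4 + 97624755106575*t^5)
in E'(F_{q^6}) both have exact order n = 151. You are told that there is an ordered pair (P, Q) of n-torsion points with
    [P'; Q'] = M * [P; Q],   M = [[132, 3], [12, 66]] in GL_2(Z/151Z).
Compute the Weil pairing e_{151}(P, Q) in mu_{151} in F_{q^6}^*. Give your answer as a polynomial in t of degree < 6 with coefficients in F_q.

53898547436276 + 12976516513246*t + 137130427590802*t^2 + 117843161489595*t^3 + 88084791965750*t^4 + 46536653097911*t^5

Since e_{151}(P,P)=e_{151}(Q,Q)=1 and e_{151}(Q,P)=e_{151}(P,Q)^{-1}, expanding e_{151}(132*P + 3*Q,12*P + 66*Q) leaves e(P,Q)^det(M).
Inverting 69 mod 151: 116. Thus e_{151}(P,Q) = e(P',Q')^{116}.
n = 151 = (10010111)_2 (8 bits, wt 5); accumulate f_{151,P'}(Q'+S)/f_{151,P'}(S) along the 7-step ladder.
The quotient is 98006933134044 + 50234592307288*t + 2450978614557*t^2 + 66050866483598*t^3 + 72312820842260*t^4 + 98278922113438*t^5.
Raise to 116: e(P,Q) = 53898547436276 + 12976516513246*t + 137130427590802*t^2 + 117843161489595*t^3 + 88084791965750*t^4 + 46536653097911*t^5 in mu_{151}.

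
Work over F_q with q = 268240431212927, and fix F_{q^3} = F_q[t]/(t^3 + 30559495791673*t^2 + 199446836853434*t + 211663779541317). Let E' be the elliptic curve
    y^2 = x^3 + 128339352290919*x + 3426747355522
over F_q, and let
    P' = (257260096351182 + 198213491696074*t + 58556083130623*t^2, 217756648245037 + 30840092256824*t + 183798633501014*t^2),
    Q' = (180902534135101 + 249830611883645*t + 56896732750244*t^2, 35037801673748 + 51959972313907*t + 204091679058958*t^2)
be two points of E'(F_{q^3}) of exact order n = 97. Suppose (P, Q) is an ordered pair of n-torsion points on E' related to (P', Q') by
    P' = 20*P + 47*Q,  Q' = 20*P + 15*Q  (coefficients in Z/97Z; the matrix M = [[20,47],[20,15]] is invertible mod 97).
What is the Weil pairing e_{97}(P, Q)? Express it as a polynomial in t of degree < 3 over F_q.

140742850635238 + 27532444477777*t + 58131853264326*t^2

Alternating bilinearity on E[97] (values in mu_{97} in F_{268240431212927^3}) gives e(P',Q') = e(P,Q)^det(M).
det(M) mod 97 = 39; its inverse in (Z/97)^* is 5 (check: 39*5 mod 97 = 1).
Miller loop for e_{97} over F_{268240431212927^3}: bits of 97 = 1100001; 6 double steps + 2 add steps, l/v at each.
Result: e(P',Q') = 44358619408808 + 211882114766495*t + 83262814844841*t^2.
(44358619408808 + 211882114766495*t + 83262814844841*t^2)^{5} mod (268240431212927,f) = 140742850635238 + 27532444477777*t + 58131853264326*t^2.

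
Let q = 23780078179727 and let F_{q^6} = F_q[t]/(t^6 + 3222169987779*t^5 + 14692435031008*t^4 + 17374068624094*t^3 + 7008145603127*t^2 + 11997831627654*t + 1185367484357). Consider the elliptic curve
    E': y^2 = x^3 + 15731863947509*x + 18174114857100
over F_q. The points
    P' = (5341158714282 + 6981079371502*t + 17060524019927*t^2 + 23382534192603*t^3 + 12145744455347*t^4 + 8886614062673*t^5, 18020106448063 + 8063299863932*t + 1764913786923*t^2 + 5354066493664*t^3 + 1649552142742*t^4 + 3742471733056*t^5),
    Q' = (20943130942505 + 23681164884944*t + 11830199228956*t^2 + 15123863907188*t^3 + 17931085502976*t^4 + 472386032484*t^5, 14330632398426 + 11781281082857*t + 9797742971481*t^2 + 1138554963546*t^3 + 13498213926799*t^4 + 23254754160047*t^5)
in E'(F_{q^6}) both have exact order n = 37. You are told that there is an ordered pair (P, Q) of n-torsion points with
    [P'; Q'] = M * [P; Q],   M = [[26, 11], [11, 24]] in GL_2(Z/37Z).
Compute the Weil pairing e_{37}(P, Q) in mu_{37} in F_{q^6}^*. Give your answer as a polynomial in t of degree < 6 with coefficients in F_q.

Alternating bilinearity on E[37] (values in mu_{37} in F_{23780078179727^6}) gives e(P',Q') = e(P,Q)^det(M).
Hence e(P,Q) = e(P',Q')^{32} where 32 = 22^{-1} mod 37.
Build f_{37,P'} and f_{37,Q'} via the 6-bit ladder of 37=100101_2; evaluate at shifted divisors; quotient in F_{23780078179727^6}.
Result: e(P',Q') = 2873693962280 + 4174385625005*t + 18597935113227*t^2 + 6745600924080*t^3 + 14892461000285*t^4 + 8302461157520*t^5.
Finally e_{37}(P,Q) = 21022466737880 + 10133743123581*t + 4976925098894*t^2 + 3494091155515*t^3 + 17686389502931*t^4 + 1649420704842*t^5.

21022466737880 + 10133743123581*t + 4976925098894*t^2 + 3494091155515*t^3 + 17686389502931*t^4 + 1649420704842*t^5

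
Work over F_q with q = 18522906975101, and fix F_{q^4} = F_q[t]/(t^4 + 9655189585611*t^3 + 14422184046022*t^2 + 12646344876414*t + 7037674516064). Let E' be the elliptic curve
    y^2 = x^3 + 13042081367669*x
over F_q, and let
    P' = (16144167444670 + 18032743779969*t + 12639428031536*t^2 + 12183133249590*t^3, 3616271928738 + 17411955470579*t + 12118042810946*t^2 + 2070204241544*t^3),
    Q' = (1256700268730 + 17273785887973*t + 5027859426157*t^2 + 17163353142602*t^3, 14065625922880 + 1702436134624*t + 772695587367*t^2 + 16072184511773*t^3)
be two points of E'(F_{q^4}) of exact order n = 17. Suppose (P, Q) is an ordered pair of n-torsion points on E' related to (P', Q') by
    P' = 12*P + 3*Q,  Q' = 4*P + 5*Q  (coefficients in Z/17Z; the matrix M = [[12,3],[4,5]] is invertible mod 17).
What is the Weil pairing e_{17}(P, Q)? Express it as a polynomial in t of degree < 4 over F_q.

6849824664884 + 5088975197872*t + 6826096149191*t^2 + 9505673801339*t^3

e_{17} is bilinear + alternating on E[17], so e_{17}(12*P + 3*Q, 4*P + 5*Q) = e_{17}(P,Q)^(12*5-3*4).
det(M) mod 17 = 14; its inverse in (Z/17)^* is 11 (check: 14*11 mod 17 = 1).
n = 17 = (10001)_2 (5 bits, wt 2); accumulate f_{17,P'}(Q'+S)/f_{17,P'}(S) along the 4-step ladder.
The quotient is 1644618627843 + 15449121713245*t + 13235046145055*t^2 + 18016756380548*t^3.
(1644618627843 + 15449121713245*t + 13235046145055*t^2 + 18016756380548*t^3)^{11} mod (18522906975101,f) = 6849824664884 + 5088975197872*t + 6826096149191*t^2 + 9505673801339*t^3.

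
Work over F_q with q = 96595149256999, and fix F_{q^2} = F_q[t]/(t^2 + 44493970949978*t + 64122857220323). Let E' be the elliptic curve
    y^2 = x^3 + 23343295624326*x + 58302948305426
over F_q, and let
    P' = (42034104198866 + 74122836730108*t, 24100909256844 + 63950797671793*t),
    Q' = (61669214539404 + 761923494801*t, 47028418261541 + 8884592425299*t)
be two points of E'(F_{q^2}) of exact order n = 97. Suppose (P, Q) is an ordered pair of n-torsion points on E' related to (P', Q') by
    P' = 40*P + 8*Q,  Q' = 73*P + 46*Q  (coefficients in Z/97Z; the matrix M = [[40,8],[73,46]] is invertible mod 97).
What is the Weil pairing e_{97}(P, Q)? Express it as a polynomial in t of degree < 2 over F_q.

51572343888338 + 18520178861119*t

Since e_{97}(P,P)=e_{97}(Q,Q)=1 and e_{97}(Q,P)=e_{97}(P,Q)^{-1}, expanding e_{97}(40*P + 8*Q,73*P + 46*Q) leaves e(P,Q)^det(M).
So e_{97}(P,Q) = e_{97}(P',Q')^{58}, since 92*58 = 1 mod 97.
7-bit Miller (1100001) on E'/F_{96595149256999} with a'=23343295624326, b'=58302948305426: accumulate tangent/chord ratios at Q'+S and P'+S'.
Miller gives e_{97}(P',Q') = 16512827298637 + 70656757265159*t in F_{96595149256999^2}.
Thus e_{97}(P,Q) = 51572343888338 + 18520178861119*t.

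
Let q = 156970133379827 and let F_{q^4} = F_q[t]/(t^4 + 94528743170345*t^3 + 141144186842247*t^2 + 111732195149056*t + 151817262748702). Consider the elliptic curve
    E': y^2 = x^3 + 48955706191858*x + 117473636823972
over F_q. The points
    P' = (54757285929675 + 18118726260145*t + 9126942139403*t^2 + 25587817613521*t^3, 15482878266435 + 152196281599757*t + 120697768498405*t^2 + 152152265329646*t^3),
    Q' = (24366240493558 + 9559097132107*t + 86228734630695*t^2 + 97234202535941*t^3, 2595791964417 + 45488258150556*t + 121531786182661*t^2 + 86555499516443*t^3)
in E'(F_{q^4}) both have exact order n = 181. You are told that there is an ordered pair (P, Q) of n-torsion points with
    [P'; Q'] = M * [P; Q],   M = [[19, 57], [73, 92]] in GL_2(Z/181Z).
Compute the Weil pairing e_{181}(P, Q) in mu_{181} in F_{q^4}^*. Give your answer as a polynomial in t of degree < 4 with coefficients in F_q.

e_{181}(aP+bQ,cP+dQ) = e_{181}(P,Q)^(ad-bc); with (a,b,c,d)=(19,57,73,92) this gives the det-181 law.
det M = 19*92 - 57*73 = -2413 = 121 (mod 181); 121^{-1} = 3 (mod 181).
Run Miller on y^2=x^3+48955706191858*x+117473636823972 over F_{156970133379827}: ladder 10110101 (8 bits); e = f_P(D_Q)/f_Q(D_P).
Result: e(P',Q') = 107819808834650 + 85091170964131*t + 58593099249642*t^2 + 96355523772345*t^3.
Raise to 3: e(P,Q) = 24806267103570 + 132832258056524*t + 1725963927282*t^2 + 128311452037502*t^3 in mu_{181}.

24806267103570 + 132832258056524*t + 1725963927282*t^2 + 128311452037502*t^3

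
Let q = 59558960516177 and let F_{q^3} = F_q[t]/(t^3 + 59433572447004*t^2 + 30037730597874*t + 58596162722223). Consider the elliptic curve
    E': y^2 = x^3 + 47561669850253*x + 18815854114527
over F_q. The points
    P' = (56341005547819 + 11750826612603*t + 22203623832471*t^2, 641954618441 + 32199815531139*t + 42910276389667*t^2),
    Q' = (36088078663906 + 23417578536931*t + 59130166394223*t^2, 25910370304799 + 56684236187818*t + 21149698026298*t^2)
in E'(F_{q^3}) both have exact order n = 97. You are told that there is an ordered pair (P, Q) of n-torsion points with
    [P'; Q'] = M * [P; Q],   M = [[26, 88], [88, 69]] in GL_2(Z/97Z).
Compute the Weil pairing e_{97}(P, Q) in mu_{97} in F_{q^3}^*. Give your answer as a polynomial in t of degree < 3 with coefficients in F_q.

33164840276347 + 32298547099792*t + 48813180785057*t^2

The 97-Weil pairing on E[97] over F_{59558960516177} is alternating-bilinear: e_{97}(P',Q') = e_{97}(P,Q)^det(M).
Inverting 64 mod 97: 47. Thus e_{97}(P,Q) = e(P',Q')^{47}.
Miller loop for e_{97} over F_{59558960516177^3}: bits of 97 = 1100001; 6 double steps + 2 add steps, l/v at each.
The quotient is 1691416416566 + 53424278843145*t + 24424776224055*t^2.
e_{97}(P,Q) = (1691416416566 + 53424278843145*t + 24424776224055*t^2)^{47} = 33164840276347 + 32298547099792*t + 48813180785057*t^2.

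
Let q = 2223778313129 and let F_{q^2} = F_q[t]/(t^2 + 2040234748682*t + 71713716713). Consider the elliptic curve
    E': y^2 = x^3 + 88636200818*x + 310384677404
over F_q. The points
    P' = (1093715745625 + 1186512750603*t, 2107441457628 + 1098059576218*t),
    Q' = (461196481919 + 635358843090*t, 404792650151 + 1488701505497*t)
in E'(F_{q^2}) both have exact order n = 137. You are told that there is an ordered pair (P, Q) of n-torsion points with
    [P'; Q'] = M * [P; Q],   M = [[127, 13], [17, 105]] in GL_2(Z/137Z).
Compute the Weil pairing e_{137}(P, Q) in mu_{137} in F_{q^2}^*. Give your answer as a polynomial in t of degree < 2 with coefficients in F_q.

e_{137}(aP+bQ,cP+dQ) = e_{137}(P,Q)^(ad-bc); with (a,b,c,d)=(127,13,17,105) this gives the det-137 law.
Hence e(P,Q) = e(P',Q')^{18} where 18 = 99^{-1} mod 137.
Run Miller on y^2=x^3+88636200818*x+310384677404 over F_{2223778313129}: ladder 10001001 (8 bits); e = f_P(D_Q)/f_Q(D_P).
Miller gives e_{137}(P',Q') = 1224997688496 + 1857260726507*t in F_{2223778313129^2}.
Thus e_{137}(P,Q) = 780795433373 + 47312244407*t.

780795433373 + 47312244407*t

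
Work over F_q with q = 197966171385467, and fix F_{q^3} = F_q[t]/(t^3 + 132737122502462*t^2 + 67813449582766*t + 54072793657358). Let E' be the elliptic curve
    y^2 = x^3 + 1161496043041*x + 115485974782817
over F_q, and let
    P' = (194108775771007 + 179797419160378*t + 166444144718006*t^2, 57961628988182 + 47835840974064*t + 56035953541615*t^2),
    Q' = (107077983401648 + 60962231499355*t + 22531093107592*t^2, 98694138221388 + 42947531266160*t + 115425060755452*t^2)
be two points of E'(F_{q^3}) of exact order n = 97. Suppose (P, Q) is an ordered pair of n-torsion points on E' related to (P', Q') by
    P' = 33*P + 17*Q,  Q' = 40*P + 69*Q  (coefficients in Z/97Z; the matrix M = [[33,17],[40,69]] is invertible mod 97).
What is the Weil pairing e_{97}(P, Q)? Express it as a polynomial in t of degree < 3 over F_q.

Alternating bilinearity on E[97] (values in mu_{97} in F_{197966171385467^3}) gives e(P',Q') = e(P,Q)^det(M).
Inverting 45 mod 97: 69. Thus e_{97}(P,Q) = e(P',Q')^{69}.
7-bit Miller (1100001) on E'/F_{197966171385467} with a'=1161496043041, b'=115485974782817: accumulate tangent/chord ratios at Q'+S and P'+S'.
e_{97}(P',Q') = 87551342066672 + 52549874656841*t + 20595266498410*t^2.
(87551342066672 + 52549874656841*t + 20595266498410*t^2)^{69} mod (197966171385467,f) = 189126506377264 + 9249793522986*t + 113337552413900*t^2.

189126506377264 + 9249793522986*t + 113337552413900*t^2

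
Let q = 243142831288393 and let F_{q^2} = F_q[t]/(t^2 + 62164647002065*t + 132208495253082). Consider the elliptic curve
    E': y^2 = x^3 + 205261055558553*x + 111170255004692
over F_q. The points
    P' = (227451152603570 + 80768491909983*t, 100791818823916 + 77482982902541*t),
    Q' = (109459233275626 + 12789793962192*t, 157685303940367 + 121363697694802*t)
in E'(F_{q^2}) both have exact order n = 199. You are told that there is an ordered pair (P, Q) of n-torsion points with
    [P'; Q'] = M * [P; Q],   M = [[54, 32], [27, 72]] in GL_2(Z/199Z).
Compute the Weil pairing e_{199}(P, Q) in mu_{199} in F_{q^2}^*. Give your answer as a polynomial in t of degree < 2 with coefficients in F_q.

e_{199} is bilinear + alternating on E[199], so e_{199}(54*P + 32*Q, 27*P + 72*Q) = e_{199}(P,Q)^(54*72-32*27).
54*72 - 32*27 = 3024; reduced mod 199: det = 39, inverse 148.
Run Miller on y^2=x^3+205261055558553*x+111170255004692 over F_{243142831288393}: ladder 11000111 (8 bits); e = f_P(D_Q)/f_Q(D_P).
f_P(D_Q)/f_Q(D_P) = 239753929806953 + 194904797587394*t.
Hence e(P,Q) = 104392364711693 + 174504734058724*t in F_{243142831288393^2}^*.

104392364711693 + 174504734058724*t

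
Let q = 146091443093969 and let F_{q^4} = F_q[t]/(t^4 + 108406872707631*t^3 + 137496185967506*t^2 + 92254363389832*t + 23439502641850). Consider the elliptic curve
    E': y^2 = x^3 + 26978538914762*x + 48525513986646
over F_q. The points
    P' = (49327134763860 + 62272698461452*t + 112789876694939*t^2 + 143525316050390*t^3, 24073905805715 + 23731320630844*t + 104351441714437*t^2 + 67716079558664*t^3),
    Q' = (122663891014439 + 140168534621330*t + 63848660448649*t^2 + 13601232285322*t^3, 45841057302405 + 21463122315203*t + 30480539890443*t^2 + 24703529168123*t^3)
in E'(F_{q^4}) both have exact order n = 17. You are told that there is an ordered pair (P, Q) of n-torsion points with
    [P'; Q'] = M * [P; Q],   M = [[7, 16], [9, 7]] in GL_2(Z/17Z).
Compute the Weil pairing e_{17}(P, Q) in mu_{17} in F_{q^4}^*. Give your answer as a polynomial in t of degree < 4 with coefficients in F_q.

9561543334972 + 84256640467727*t + 19859368262047*t^2 + 112058734763241*t^3

Alternating bilinearity on E[17] (values in mu_{17} in F_{146091443093969^4}) gives e(P',Q') = e(P,Q)^det(M).
det M = 7*7 - 16*9 = -95 = 7 (mod 17); 7^{-1} = 5 (mod 17).
Run Miller on y^2=x^3+26978538914762*x+48525513986646 over F_{146091443093969}: ladder 10001 (5 bits); e = f_P(D_Q)/f_Q(D_P).
Result: e(P',Q') = 92492765089523 + 130653393748195*t + 6086735928148*t^2 + 127765654160106*t^3.
e_{17}(P,Q) = (92492765089523 + 130653393748195*t + 6086735928148*t^2 + 127765654160106*t^3)^{5} = 9561543334972 + 84256640467727*t + 19859368262047*t^2 + 112058734763241*t^3.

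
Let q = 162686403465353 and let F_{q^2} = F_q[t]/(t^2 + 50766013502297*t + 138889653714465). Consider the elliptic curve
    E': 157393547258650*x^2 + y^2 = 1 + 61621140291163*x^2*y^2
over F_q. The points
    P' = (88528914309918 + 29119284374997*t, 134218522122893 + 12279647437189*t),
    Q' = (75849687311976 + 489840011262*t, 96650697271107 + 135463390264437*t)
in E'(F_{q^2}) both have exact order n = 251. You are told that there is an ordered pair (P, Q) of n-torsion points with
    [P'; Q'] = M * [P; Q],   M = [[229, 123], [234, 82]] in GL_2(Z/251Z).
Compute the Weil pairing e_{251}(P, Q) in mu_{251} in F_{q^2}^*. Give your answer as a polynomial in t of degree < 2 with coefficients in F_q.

105167063137501 + 126961902353249*t

Alternating bilinearity on E[251] (values in mu_{251} in F_{162686403465353^2}) gives e(P',Q') = e(P,Q)^det(M).
Hence e(P,Q) = e(P',Q')^{7} where 7 = 36^{-1} mod 251.
Map (x,y)_Ed via u=(1+y)/(1-y), v=(1+y)/((1-y)x) to Montgomery A=48460371947831,B=160832465944280; then to (a',b')=(94704247595308,104980632819108).
n = 251 = (11111011)_2 (8 bits, wt 7); accumulate f_{251,P'}(Q'+S)/f_{251,P'}(S) along the 7-step ladder.
The quotient is 30631477161139 + 108257637384953*t.
Thus e_{251}(P,Q) = 105167063137501 + 126961902353249*t.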